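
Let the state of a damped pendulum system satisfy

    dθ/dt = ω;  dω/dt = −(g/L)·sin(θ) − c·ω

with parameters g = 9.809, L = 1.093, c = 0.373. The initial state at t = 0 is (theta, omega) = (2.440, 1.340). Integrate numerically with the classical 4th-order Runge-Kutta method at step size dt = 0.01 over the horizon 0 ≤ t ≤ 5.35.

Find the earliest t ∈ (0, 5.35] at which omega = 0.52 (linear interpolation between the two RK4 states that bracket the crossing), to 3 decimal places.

t=0.000: state=(2.440, 1.340)
step 1 (dt=0.01): k1=(1.340, -6.292), k2=(1.309, -6.234), k3=(1.309, -6.236), k4=(1.278, -6.179); state += dt/6·(k1+2k2+2k3+k4)
t=0.010: state=(2.453, 1.278)
t=0.020: state=(2.466, 1.216)
t=0.030: state=(2.477, 1.156)
t=0.140: state=(2.571, 0.555)
next step: t=0.150: state=(2.576, 0.504) — omega has crossed 0.52
linear interpolation between t=0.140 (0.55450) and t=0.150 (0.50423) → t≈0.147

t = 0.147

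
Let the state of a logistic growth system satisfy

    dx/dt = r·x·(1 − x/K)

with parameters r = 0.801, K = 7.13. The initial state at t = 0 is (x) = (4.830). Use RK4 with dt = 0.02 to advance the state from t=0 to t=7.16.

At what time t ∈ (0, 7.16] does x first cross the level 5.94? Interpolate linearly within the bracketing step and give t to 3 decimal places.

t=0.000: state=(4.830)
step 1 (dt=0.02): k1=(1.248), k2=(1.244), k3=(1.244), k4=(1.241); state += dt/6·(k1+2k2+2k3+k4)
t=0.020: state=(4.855)
t=0.040: state=(4.880)
t=0.060: state=(4.904)
continuing one RK4 step at a time; state shown every 25 steps (Δt=0.5):
t=0.500: state=(5.405)
t=1.000: state=(5.874)
t=1.080: state=(5.939)
next step: t=1.100: state=(5.955) — x has crossed 5.94
linear interpolation between t=1.080 (5.93927) and t=1.100 (5.95507) → t≈1.081

t = 1.081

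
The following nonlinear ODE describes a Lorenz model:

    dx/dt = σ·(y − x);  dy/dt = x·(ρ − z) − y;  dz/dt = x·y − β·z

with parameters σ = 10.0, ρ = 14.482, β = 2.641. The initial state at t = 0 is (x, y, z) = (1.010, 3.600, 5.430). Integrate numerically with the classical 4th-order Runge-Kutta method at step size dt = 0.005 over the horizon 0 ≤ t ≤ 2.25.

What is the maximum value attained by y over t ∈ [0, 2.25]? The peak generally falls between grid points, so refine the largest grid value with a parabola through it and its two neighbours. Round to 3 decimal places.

t=0.000: state=(1.010, 3.600, 5.430)
step 1 (dt=0.005): k1=(25.900, 5.543, -10.705), k2=(25.391, 6.144, -10.386), k3=(25.419, 6.130, -10.391), k4=(24.936, 6.721, -10.075); state += dt/6·(k1+2k2+2k3+k4)
t=0.005: state=(1.137, 3.631, 5.378)
t=0.010: state=(1.260, 3.667, 5.329)
t=0.015: state=(1.378, 3.709, 5.283)
continuing one RK4 step at a time; state shown every 20 steps (Δt=0.1):
t=0.100: state=(3.126, 5.164, 5.001)
t=0.200: state=(5.503, 8.290, 6.427)
t=0.300: state=(8.494, 11.349, 11.234)
t=0.400: state=(10.100, 9.902, 17.993)
t=0.500: state=(8.008, 4.578, 19.712)
t=0.600: state=(4.621, 1.757, 16.736)
t=0.700: state=(2.604, 1.383, 13.293)
t=0.800: state=(1.962, 1.793, 10.506)
t=0.900: state=(2.126, 2.589, 8.450)
t=1.000: state=(2.876, 3.928, 7.197)
t=1.100: state=(4.281, 6.060, 7.098)
t=1.200: state=(6.409, 8.801, 9.004)
t=1.300: state=(8.627, 10.309, 13.525)
t=1.400: state=(9.041, 8.011, 17.899)
t=1.500: state=(6.953, 4.268, 18.045)
t=1.600: state=(4.510, 2.554, 15.459)
t=1.700: state=(3.184, 2.451, 12.661)
t=1.800: state=(2.920, 3.066, 10.434)
t=1.900: state=(3.406, 4.216, 9.008)
t=2.000: state=(4.530, 5.964, 8.691)
t=2.100: state=(6.212, 8.062, 10.035)
t=2.200: state=(7.915, 9.235, 13.269)
t=2.250: state=(8.384, 8.886, 15.124)
largest grid value and its neighbours: y(0.325)=11.58680, y(0.330)=11.58998, y(0.335)=11.57708
parabola through these three points peaks at t≈0.328 with y≈11.59071

max y = 11.591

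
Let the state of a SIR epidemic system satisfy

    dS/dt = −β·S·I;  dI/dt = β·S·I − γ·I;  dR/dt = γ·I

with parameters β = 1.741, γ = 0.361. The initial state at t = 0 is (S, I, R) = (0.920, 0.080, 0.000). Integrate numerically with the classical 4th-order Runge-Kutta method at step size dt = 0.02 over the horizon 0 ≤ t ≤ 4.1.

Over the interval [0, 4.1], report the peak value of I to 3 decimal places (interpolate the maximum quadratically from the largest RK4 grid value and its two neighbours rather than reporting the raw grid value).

t=0.000: state=(0.920, 0.080, 0.000)
step 1 (dt=0.02): k1=(-0.128, 0.099, 0.029), k2=(-0.130, 0.100, 0.029), k3=(-0.130, 0.100, 0.029), k4=(-0.131, 0.101, 0.030); state += dt/6·(k1+2k2+2k3+k4)
t=0.020: state=(0.917, 0.082, 0.001)
t=0.040: state=(0.915, 0.084, 0.001)
t=0.060: state=(0.912, 0.086, 0.002)
continuing one RK4 step at a time; state shown every 10 steps (Δt=0.2):
t=0.200: state=(0.891, 0.102, 0.007)
t=0.400: state=(0.856, 0.129, 0.015)
t=0.600: state=(0.815, 0.160, 0.025)
t=0.800: state=(0.766, 0.196, 0.038)
t=1.000: state=(0.710, 0.236, 0.054)
t=1.200: state=(0.649, 0.278, 0.072)
t=1.400: state=(0.585, 0.321, 0.094)
t=1.600: state=(0.519, 0.362, 0.119)
t=1.800: state=(0.455, 0.399, 0.146)
t=2.000: state=(0.394, 0.430, 0.176)
t=2.200: state=(0.337, 0.455, 0.208)
t=2.400: state=(0.287, 0.471, 0.242)
t=2.600: state=(0.243, 0.481, 0.276)
t=2.800: state=(0.205, 0.484, 0.311)
t=3.000: state=(0.174, 0.481, 0.346)
t=3.200: state=(0.147, 0.473, 0.380)
t=3.400: state=(0.125, 0.461, 0.414)
t=3.600: state=(0.107, 0.447, 0.447)
t=3.800: state=(0.092, 0.430, 0.478)
t=4.000: state=(0.079, 0.412, 0.509)
t=4.100: state=(0.074, 0.403, 0.523)
largest grid value and its neighbours: I(2.760)=0.48364, I(2.780)=0.48370, I(2.800)=0.48369
parabola through these three points peaks at t≈2.789 with I≈0.48370

max I = 0.484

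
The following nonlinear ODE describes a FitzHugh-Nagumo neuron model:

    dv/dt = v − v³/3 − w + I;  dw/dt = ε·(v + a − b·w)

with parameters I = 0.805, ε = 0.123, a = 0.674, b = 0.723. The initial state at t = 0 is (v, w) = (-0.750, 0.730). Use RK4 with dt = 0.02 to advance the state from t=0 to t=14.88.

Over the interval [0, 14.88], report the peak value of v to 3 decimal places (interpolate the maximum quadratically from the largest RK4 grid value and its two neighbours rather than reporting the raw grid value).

max v = 1.870

t=0.000: state=(-0.750, 0.730)
step 1 (dt=0.02): k1=(-0.534, -0.074), k2=(-0.536, -0.075), k3=(-0.536, -0.075), k4=(-0.537, -0.075); state += dt/6·(k1+2k2+2k3+k4)
t=0.020: state=(-0.761, 0.729)
t=0.040: state=(-0.771, 0.727)
t=0.060: state=(-0.782, 0.725)
continuing one RK4 step at a time; state shown every 25 steps (Δt=0.5):
t=0.500: state=(-1.026, 0.685)
t=1.000: state=(-1.270, 0.627)
t=1.500: state=(-1.425, 0.558)
t=2.000: state=(-1.492, 0.486)
t=2.500: state=(-1.502, 0.416)
t=3.000: state=(-1.482, 0.348)
t=3.500: state=(-1.446, 0.285)
t=4.000: state=(-1.402, 0.228)
t=4.500: state=(-1.353, 0.176)
t=5.000: state=(-1.300, 0.129)
t=5.500: state=(-1.244, 0.087)
t=6.000: state=(-1.184, 0.051)
t=6.500: state=(-1.120, 0.020)
t=7.000: state=(-1.050, -0.006)
t=7.500: state=(-0.973, -0.026)
t=8.000: state=(-0.884, -0.040)
t=8.500: state=(-0.779, -0.048)
t=9.000: state=(-0.649, -0.048)
t=9.500: state=(-0.476, -0.040)
t=10.000: state=(-0.230, -0.019)
t=10.500: state=(0.145, 0.019)
t=11.000: state=(0.712, 0.084)
t=11.500: state=(1.363, 0.183)
t=12.000: state=(1.757, 0.312)
t=12.500: state=(1.866, 0.449)
t=13.000: state=(1.859, 0.582)
t=13.500: state=(1.820, 0.708)
t=14.000: state=(1.771, 0.826)
t=14.500: state=(1.719, 0.935)
t=14.880: state=(1.679, 1.013)
largest grid value and its neighbours: v(12.660)=1.87011, v(12.680)=1.87012, v(12.700)=1.87002
parabola through these three points peaks at t≈12.671 with v≈1.87013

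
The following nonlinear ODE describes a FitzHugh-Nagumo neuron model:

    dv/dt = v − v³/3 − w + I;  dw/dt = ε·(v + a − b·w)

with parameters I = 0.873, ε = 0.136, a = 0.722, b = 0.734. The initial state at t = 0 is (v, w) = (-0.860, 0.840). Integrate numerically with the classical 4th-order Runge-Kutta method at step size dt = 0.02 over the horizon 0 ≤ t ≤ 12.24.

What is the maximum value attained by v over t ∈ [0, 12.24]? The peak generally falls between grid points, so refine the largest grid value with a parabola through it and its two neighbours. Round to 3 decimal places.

max v = 1.857

t=0.000: state=(-0.860, 0.840)
step 1 (dt=0.02): k1=(-0.615, -0.103), k2=(-0.616, -0.103), k3=(-0.616, -0.103), k4=(-0.616, -0.104); state += dt/6·(k1+2k2+2k3+k4)
t=0.020: state=(-0.872, 0.838)
t=0.040: state=(-0.885, 0.836)
t=0.060: state=(-0.897, 0.834)
continuing one RK4 step at a time; state shown every 25 steps (Δt=0.5):
t=0.500: state=(-1.159, 0.780)
t=1.000: state=(-1.382, 0.705)
t=1.500: state=(-1.495, 0.622)
t=2.000: state=(-1.526, 0.539)
t=2.500: state=(-1.513, 0.460)
t=3.000: state=(-1.477, 0.386)
t=3.500: state=(-1.431, 0.319)
t=4.000: state=(-1.378, 0.258)
t=4.500: state=(-1.322, 0.204)
t=5.000: state=(-1.261, 0.156)
t=5.500: state=(-1.197, 0.115)
t=6.000: state=(-1.128, 0.080)
t=6.500: state=(-1.053, 0.052)
t=7.000: state=(-0.970, 0.030)
t=7.500: state=(-0.874, 0.015)
t=8.000: state=(-0.761, 0.008)
t=8.500: state=(-0.619, 0.010)
t=9.000: state=(-0.429, 0.022)
t=9.500: state=(-0.154, 0.049)
t=10.000: state=(0.268, 0.097)
t=10.500: state=(0.878, 0.178)
t=11.000: state=(1.491, 0.297)
t=11.500: state=(1.795, 0.441)
t=12.000: state=(1.857, 0.590)
t=12.240: state=(1.851, 0.659)
largest grid value and its neighbours: v(12.000)=1.85721, v(12.020)=1.85726, v(12.040)=1.85719
parabola through these three points peaks at t≈12.018 with v≈1.85726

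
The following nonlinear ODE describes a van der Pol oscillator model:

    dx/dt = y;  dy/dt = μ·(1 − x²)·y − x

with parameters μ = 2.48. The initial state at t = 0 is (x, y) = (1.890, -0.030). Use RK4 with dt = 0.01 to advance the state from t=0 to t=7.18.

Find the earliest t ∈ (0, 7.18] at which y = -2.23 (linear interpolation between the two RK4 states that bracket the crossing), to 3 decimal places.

t = 2.721

t=0.000: state=(1.890, -0.030)
step 1 (dt=0.01): k1=(-0.030, -1.699), k2=(-0.038, -1.644), k3=(-0.038, -1.646), k4=(-0.046, -1.593); state += dt/6·(k1+2k2+2k3+k4)
t=0.010: state=(1.890, -0.046)
t=0.020: state=(1.889, -0.062)
t=0.030: state=(1.888, -0.076)
continuing one RK4 step at a time; state shown every 25 steps (Δt=0.25):
t=0.250: state=(1.849, -0.245)
t=0.500: state=(1.779, -0.303)
t=0.750: state=(1.699, -0.336)
t=1.000: state=(1.611, -0.370)
t=1.250: state=(1.514, -0.412)
t=1.500: state=(1.404, -0.469)
t=1.750: state=(1.277, -0.553)
t=2.000: state=(1.123, -0.686)
t=2.250: state=(0.926, -0.917)
t=2.500: state=(0.647, -1.376)
t=2.720: state=(0.262, -2.225)
next step: t=2.730: state=(0.239, -2.280) — y has crossed -2.23
linear interpolation between t=2.720 (-2.22549) and t=2.730 (-2.28036) → t≈2.721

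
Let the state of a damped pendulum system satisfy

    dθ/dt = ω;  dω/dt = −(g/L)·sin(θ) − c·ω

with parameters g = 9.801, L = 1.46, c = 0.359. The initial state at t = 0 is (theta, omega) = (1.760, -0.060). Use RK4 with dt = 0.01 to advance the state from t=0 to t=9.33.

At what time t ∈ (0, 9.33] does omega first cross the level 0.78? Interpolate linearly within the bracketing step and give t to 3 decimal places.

t=0.000: state=(1.760, -0.060)
step 1 (dt=0.01): k1=(-0.060, -6.572), k2=(-0.093, -6.560), k3=(-0.093, -6.560), k4=(-0.126, -6.549); state += dt/6·(k1+2k2+2k3+k4)
t=0.010: state=(1.759, -0.126)
t=0.020: state=(1.757, -0.191)
t=0.030: state=(1.755, -0.256)
continuing one RK4 step at a time; state shown every 50 steps (Δt=0.5):
t=0.500: state=(0.953, -3.017)
t=1.000: state=(-0.707, -2.749)
t=1.500: state=(-1.294, 0.458)
t=1.550: state=(-1.263, 0.769)
next step: t=1.560: state=(-1.255, 0.830) — omega has crossed 0.78
linear interpolation between t=1.550 (0.76865) and t=1.560 (0.82967) → t≈1.552

t = 1.552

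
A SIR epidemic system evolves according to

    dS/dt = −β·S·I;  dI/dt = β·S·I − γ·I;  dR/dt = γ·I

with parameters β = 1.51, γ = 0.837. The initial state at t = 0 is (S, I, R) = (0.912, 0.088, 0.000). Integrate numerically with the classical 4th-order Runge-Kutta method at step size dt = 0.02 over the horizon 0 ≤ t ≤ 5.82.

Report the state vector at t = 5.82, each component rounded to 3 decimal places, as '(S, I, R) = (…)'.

t=0.000: state=(0.912, 0.088, 0.000)
step 1 (dt=0.02): k1=(-0.121, 0.048, 0.074), k2=(-0.122, 0.048, 0.074), k3=(-0.122, 0.048, 0.074), k4=(-0.122, 0.048, 0.074); state += dt/6·(k1+2k2+2k3+k4)
t=0.020: state=(0.910, 0.089, 0.001)
t=0.040: state=(0.907, 0.090, 0.003)
t=0.060: state=(0.905, 0.091, 0.004)
continuing one RK4 step at a time; state shown every 10 steps (Δt=0.2):
t=0.200: state=(0.887, 0.098, 0.016)
t=0.400: state=(0.860, 0.108, 0.033)
t=0.600: state=(0.831, 0.117, 0.052)
t=0.800: state=(0.801, 0.127, 0.072)
t=1.000: state=(0.770, 0.136, 0.094)
t=1.200: state=(0.738, 0.145, 0.118)
t=1.400: state=(0.705, 0.152, 0.142)
t=1.600: state=(0.673, 0.159, 0.169)
t=1.800: state=(0.641, 0.164, 0.195)
t=2.000: state=(0.610, 0.167, 0.223)
t=2.200: state=(0.580, 0.169, 0.251)
t=2.400: state=(0.551, 0.170, 0.280)
t=2.600: state=(0.523, 0.169, 0.308)
t=2.800: state=(0.497, 0.167, 0.336)
t=3.000: state=(0.473, 0.163, 0.364)
t=3.200: state=(0.451, 0.159, 0.391)
t=3.400: state=(0.430, 0.153, 0.417)
t=3.600: state=(0.411, 0.147, 0.442)
t=3.800: state=(0.393, 0.141, 0.466)
t=4.000: state=(0.377, 0.134, 0.489)
t=4.200: state=(0.363, 0.126, 0.511)
t=4.400: state=(0.350, 0.119, 0.531)
t=4.600: state=(0.338, 0.112, 0.551)
t=4.800: state=(0.327, 0.104, 0.569)
t=5.000: state=(0.317, 0.097, 0.586)
t=5.200: state=(0.308, 0.090, 0.601)
t=5.400: state=(0.300, 0.084, 0.616)
t=5.600: state=(0.293, 0.078, 0.629)
t=5.800: state=(0.286, 0.072, 0.642)
t=5.820: state=(0.286, 0.071, 0.643)

(S, I, R) = (0.286, 0.071, 0.643)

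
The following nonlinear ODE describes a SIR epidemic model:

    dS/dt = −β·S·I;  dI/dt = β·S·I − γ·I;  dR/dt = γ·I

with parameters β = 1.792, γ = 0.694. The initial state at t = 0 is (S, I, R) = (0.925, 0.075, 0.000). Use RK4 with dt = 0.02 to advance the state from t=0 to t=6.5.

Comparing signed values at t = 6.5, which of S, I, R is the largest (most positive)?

t=0.000: state=(0.925, 0.075, 0.000)
step 1 (dt=0.02): k1=(-0.124, 0.072, 0.052), k2=(-0.125, 0.073, 0.053), k3=(-0.125, 0.073, 0.053), k4=(-0.126, 0.073, 0.053); state += dt/6·(k1+2k2+2k3+k4)
t=0.020: state=(0.922, 0.076, 0.001)
t=0.040: state=(0.920, 0.078, 0.002)
t=0.060: state=(0.917, 0.079, 0.003)
continuing one RK4 step at a time; state shown every 25 steps (Δt=0.5):
t=0.500: state=(0.849, 0.118, 0.033)
t=1.000: state=(0.747, 0.170, 0.083)
t=1.500: state=(0.626, 0.223, 0.151)
t=2.000: state=(0.503, 0.261, 0.236)
t=2.500: state=(0.395, 0.275, 0.330)
t=3.000: state=(0.309, 0.266, 0.424)
t=3.500: state=(0.246, 0.241, 0.513)
t=4.000: state=(0.201, 0.208, 0.591)
t=4.500: state=(0.170, 0.173, 0.657)
t=5.000: state=(0.147, 0.141, 0.711)
t=5.500: state=(0.132, 0.113, 0.755)
t=6.000: state=(0.120, 0.089, 0.790)
t=6.500: state=(0.112, 0.070, 0.818)
compare at T: S=0.112, I=0.070, R=0.818

largest component: R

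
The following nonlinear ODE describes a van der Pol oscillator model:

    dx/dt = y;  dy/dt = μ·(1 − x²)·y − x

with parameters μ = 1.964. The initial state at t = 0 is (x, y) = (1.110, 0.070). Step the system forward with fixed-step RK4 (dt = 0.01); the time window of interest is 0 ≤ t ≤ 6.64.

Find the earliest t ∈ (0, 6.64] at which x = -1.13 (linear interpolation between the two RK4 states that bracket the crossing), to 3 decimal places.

t=0.000: state=(1.110, 0.070)
step 1 (dt=0.01): k1=(0.070, -1.142), k2=(0.064, -1.140), k3=(0.064, -1.140), k4=(0.059, -1.138); state += dt/6·(k1+2k2+2k3+k4)
t=0.010: state=(1.111, 0.059)
t=0.020: state=(1.111, 0.047)
t=0.030: state=(1.112, 0.036)
continuing one RK4 step at a time; state shown every 25 steps (Δt=0.25):
t=0.250: state=(1.093, -0.200)
t=0.500: state=(1.012, -0.447)
t=0.750: state=(0.868, -0.716)
t=1.000: state=(0.646, -1.092)
t=1.250: state=(0.300, -1.733)
t=1.500: state=(-0.260, -2.814)
t=1.750: state=(-1.079, -3.449)
t=1.760: state=(-1.114, -3.424)
next step: t=1.770: state=(-1.148, -3.394) — x has crossed -1.13
linear interpolation between t=1.760 (-1.11378) and t=1.770 (-1.14788) → t≈1.765

t = 1.765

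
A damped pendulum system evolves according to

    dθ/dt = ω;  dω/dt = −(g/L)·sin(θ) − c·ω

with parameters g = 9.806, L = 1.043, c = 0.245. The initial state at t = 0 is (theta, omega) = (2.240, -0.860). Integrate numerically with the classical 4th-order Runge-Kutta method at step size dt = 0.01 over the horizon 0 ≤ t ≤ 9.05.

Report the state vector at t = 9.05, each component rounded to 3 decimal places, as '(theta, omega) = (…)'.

(theta, omega) = (0.620, 0.505)

t=0.000: state=(2.240, -0.860)
step 1 (dt=0.01): k1=(-0.860, -7.163), k2=(-0.896, -7.179), k3=(-0.896, -7.180), k4=(-0.932, -7.198); state += dt/6·(k1+2k2+2k3+k4)
t=0.010: state=(2.231, -0.932)
t=0.020: state=(2.221, -1.004)
t=0.030: state=(2.211, -1.077)
continuing one RK4 step at a time; state shown every 50 steps (Δt=0.5):
t=0.500: state=(0.826, -4.781)
t=1.000: state=(-1.426, -2.779)
t=1.500: state=(-1.621, 1.895)
t=2.000: state=(0.211, 4.412)
t=2.500: state=(1.514, 0.327)
t=3.000: state=(0.579, -3.683)
t=3.500: state=(-1.100, -1.870)
t=4.000: state=(-0.921, 2.434)
t=4.500: state=(0.650, 2.660)
t=5.000: state=(1.000, -1.341)
t=5.500: state=(-0.281, -2.835)
t=6.000: state=(-0.949, 0.499)
t=6.500: state=(0.018, 2.658)
t=7.000: state=(0.839, 0.109)
t=7.500: state=(0.154, -2.332)
t=8.000: state=(-0.713, -0.521)
t=8.500: state=(-0.259, 1.970)
t=9.000: state=(0.588, 0.780)
t=9.050: state=(0.620, 0.505)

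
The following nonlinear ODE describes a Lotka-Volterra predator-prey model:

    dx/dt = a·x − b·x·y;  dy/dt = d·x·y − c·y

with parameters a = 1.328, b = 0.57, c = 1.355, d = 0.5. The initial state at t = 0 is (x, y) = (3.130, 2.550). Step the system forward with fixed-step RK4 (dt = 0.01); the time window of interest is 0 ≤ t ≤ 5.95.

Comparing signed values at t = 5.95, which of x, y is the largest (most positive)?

t=0.000: state=(3.130, 2.550)
step 1 (dt=0.01): k1=(-0.393, 0.535), k2=(-0.397, 0.534), k3=(-0.397, 0.534), k4=(-0.402, 0.532); state += dt/6·(k1+2k2+2k3+k4)
t=0.010: state=(3.126, 2.555)
t=0.020: state=(3.122, 2.561)
t=0.030: state=(3.118, 2.566)
continuing one RK4 step at a time; state shown every 20 steps (Δt=0.2):
t=0.200: state=(3.035, 2.647)
t=0.400: state=(2.914, 2.719)
t=0.600: state=(2.781, 2.757)
t=0.800: state=(2.648, 2.758)
t=1.000: state=(2.526, 2.724)
t=1.200: state=(2.423, 2.660)
t=1.400: state=(2.345, 2.574)
t=1.600: state=(2.293, 2.475)
t=1.800: state=(2.269, 2.370)
t=2.000: state=(2.272, 2.268)
t=2.200: state=(2.301, 2.173)
t=2.400: state=(2.354, 2.091)
t=2.600: state=(2.428, 2.025)
t=2.800: state=(2.521, 1.978)
t=3.000: state=(2.629, 1.951)
t=3.200: state=(2.746, 1.946)
t=3.400: state=(2.866, 1.965)
t=3.600: state=(2.981, 2.008)
t=3.800: state=(3.082, 2.074)
t=4.000: state=(3.158, 2.161)
t=4.200: state=(3.201, 2.266)
t=4.400: state=(3.203, 2.381)
t=4.600: state=(3.163, 2.497)
t=4.800: state=(3.084, 2.603)
t=5.000: state=(2.974, 2.688)
t=5.200: state=(2.845, 2.743)
t=5.400: state=(2.711, 2.762)
t=5.600: state=(2.582, 2.744)
t=5.800: state=(2.469, 2.694)
t=5.950: state=(2.399, 2.638)
compare at T: x=2.399, y=2.638

largest component: y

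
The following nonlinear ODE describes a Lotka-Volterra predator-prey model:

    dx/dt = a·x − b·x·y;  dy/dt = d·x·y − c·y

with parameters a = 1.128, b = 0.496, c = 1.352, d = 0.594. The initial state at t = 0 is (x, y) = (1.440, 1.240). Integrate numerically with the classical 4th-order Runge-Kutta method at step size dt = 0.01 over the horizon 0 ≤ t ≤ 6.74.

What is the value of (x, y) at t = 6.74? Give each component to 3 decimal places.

t=0.000: state=(1.440, 1.240)
step 1 (dt=0.01): k1=(0.739, -0.616), k2=(0.743, -0.612), k3=(0.743, -0.612), k4=(0.747, -0.607); state += dt/6·(k1+2k2+2k3+k4)
t=0.010: state=(1.447, 1.234)
t=0.020: state=(1.455, 1.228)
t=0.030: state=(1.463, 1.222)
continuing one RK4 step at a time; state shown every 25 steps (Δt=0.25):
t=0.250: state=(1.651, 1.112)
t=0.500: state=(1.917, 1.033)
t=0.750: state=(2.242, 1.002)
t=1.000: state=(2.623, 1.025)
t=1.250: state=(3.048, 1.113)
t=1.500: state=(3.485, 1.290)
t=1.750: state=(3.870, 1.590)
t=2.000: state=(4.101, 2.055)
t=2.250: state=(4.056, 2.697)
t=2.500: state=(3.678, 3.429)
t=2.750: state=(3.061, 4.041)
t=3.000: state=(2.407, 4.322)
t=3.250: state=(1.872, 4.226)
t=3.500: state=(1.500, 3.864)
t=3.750: state=(1.268, 3.379)
t=4.000: state=(1.141, 2.879)
t=4.250: state=(1.089, 2.421)
t=4.500: state=(1.097, 2.030)
t=4.750: state=(1.154, 1.710)
t=5.000: state=(1.258, 1.458)
t=5.250: state=(1.410, 1.267)
t=5.500: state=(1.612, 1.130)
t=5.750: state=(1.868, 1.043)
t=6.000: state=(2.183, 1.004)
t=6.250: state=(2.555, 1.017)
t=6.500: state=(2.974, 1.093)
t=6.740: state=(3.395, 1.244)

(x, y) = (3.395, 1.244)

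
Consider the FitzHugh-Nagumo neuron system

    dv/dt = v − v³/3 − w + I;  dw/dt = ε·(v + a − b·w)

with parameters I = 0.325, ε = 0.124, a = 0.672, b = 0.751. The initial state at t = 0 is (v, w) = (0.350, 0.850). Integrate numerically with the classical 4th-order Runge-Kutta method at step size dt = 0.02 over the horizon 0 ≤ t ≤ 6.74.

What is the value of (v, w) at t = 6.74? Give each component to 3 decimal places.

(v, w) = (-1.628, 0.059)

t=0.000: state=(0.350, 0.850)
step 1 (dt=0.02): k1=(-0.189, 0.048), k2=(-0.191, 0.047), k3=(-0.191, 0.047), k4=(-0.194, 0.047); state += dt/6·(k1+2k2+2k3+k4)
t=0.020: state=(0.346, 0.851)
t=0.040: state=(0.342, 0.852)
t=0.060: state=(0.338, 0.853)
continuing one RK4 step at a time; state shown every 25 steps (Δt=0.5):
t=0.500: state=(0.224, 0.870)
t=1.000: state=(0.012, 0.879)
t=1.500: state=(-0.336, 0.870)
t=2.000: state=(-0.853, 0.836)
t=2.500: state=(-1.402, 0.770)
t=3.000: state=(-1.724, 0.679)
t=3.500: state=(-1.820, 0.581)
t=4.000: state=(-1.823, 0.484)
t=4.500: state=(-1.796, 0.393)
t=5.000: state=(-1.760, 0.309)
t=5.500: state=(-1.722, 0.230)
t=6.000: state=(-1.684, 0.157)
t=6.500: state=(-1.646, 0.090)
t=6.740: state=(-1.628, 0.059)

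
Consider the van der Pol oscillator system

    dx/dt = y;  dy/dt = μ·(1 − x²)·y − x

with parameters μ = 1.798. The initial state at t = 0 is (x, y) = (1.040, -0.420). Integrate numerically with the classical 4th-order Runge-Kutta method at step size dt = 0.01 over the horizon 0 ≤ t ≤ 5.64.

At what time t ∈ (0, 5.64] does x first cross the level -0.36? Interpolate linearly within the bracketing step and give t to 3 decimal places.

t = 1.095

t=0.000: state=(1.040, -0.420)
step 1 (dt=0.01): k1=(-0.420, -0.978), k2=(-0.425, -0.979), k3=(-0.425, -0.979), k4=(-0.430, -0.980); state += dt/6·(k1+2k2+2k3+k4)
t=0.010: state=(1.036, -0.430)
t=0.020: state=(1.031, -0.440)
t=0.030: state=(1.027, -0.449)
continuing one RK4 step at a time; state shown every 20 steps (Δt=0.2):
t=0.200: state=(0.936, -0.623)
t=0.400: state=(0.788, -0.863)
t=0.600: state=(0.585, -1.194)
t=0.800: state=(0.300, -1.693)
t=1.000: state=(-0.109, -2.433)
t=1.090: state=(-0.345, -2.813)
next step: t=1.100: state=(-0.373, -2.854) — x has crossed -0.36
linear interpolation between t=1.090 (-0.34510) and t=1.100 (-0.37344) → t≈1.095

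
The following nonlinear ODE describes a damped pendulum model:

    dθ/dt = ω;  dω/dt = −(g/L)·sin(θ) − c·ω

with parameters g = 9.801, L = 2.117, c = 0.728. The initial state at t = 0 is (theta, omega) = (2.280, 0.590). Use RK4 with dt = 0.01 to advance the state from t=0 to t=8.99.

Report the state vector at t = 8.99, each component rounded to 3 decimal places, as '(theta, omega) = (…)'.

t=0.000: state=(2.280, 0.590)
step 1 (dt=0.01): k1=(0.590, -3.943), k2=(0.570, -3.920), k3=(0.570, -3.920), k4=(0.551, -3.897); state += dt/6·(k1+2k2+2k3+k4)
t=0.010: state=(2.286, 0.551)
t=0.020: state=(2.291, 0.512)
t=0.030: state=(2.296, 0.474)
continuing one RK4 step at a time; state shown every 50 steps (Δt=0.5):
t=0.500: state=(2.145, -1.065)
t=1.000: state=(1.221, -2.590)
t=1.500: state=(-0.193, -2.605)
t=2.000: state=(-1.017, -0.569)
t=2.500: state=(-0.816, 1.218)
t=3.000: state=(-0.034, 1.613)
t=3.500: state=(0.537, 0.526)
t=4.000: state=(0.480, -0.659)
t=4.500: state=(0.033, -0.943)
t=5.000: state=(-0.306, -0.322)
t=5.500: state=(-0.276, 0.386)
t=6.000: state=(-0.015, 0.546)
t=6.500: state=(0.179, 0.179)
t=7.000: state=(0.157, -0.233)
t=7.500: state=(0.004, -0.315)
t=8.000: state=(-0.106, -0.096)
t=8.500: state=(-0.089, 0.141)
t=8.990: state=(-0.001, 0.183)

(theta, omega) = (-0.001, 0.183)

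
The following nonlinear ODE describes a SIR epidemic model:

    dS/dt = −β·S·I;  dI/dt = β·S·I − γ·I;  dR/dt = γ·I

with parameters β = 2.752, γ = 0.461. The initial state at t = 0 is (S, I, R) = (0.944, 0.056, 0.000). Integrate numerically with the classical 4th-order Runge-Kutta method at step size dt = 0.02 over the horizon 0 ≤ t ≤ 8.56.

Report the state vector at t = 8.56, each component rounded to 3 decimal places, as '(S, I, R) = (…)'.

t=0.000: state=(0.944, 0.056, 0.000)
step 1 (dt=0.02): k1=(-0.145, 0.120, 0.026), k2=(-0.148, 0.122, 0.026), k3=(-0.148, 0.122, 0.026), k4=(-0.151, 0.124, 0.027); state += dt/6·(k1+2k2+2k3+k4)
t=0.020: state=(0.941, 0.058, 0.001)
t=0.040: state=(0.938, 0.061, 0.001)
t=0.060: state=(0.935, 0.064, 0.002)
continuing one RK4 step at a time; state shown every 25 steps (Δt=0.5):
t=0.500: state=(0.826, 0.152, 0.022)
t=1.000: state=(0.598, 0.325, 0.076)
t=1.500: state=(0.339, 0.490, 0.172)
t=2.000: state=(0.164, 0.543, 0.293)
t=2.500: state=(0.079, 0.506, 0.415)
t=3.000: state=(0.041, 0.435, 0.524)
t=3.500: state=(0.024, 0.361, 0.615)
t=4.000: state=(0.015, 0.294, 0.691)
t=4.500: state=(0.011, 0.238, 0.752)
t=5.000: state=(0.008, 0.191, 0.801)
t=5.500: state=(0.006, 0.153, 0.840)
t=6.000: state=(0.005, 0.123, 0.872)
t=6.500: state=(0.004, 0.098, 0.897)
t=7.000: state=(0.004, 0.078, 0.918)
t=7.500: state=(0.004, 0.063, 0.934)
t=8.000: state=(0.003, 0.050, 0.947)
t=8.500: state=(0.003, 0.040, 0.957)
t=8.560: state=(0.003, 0.039, 0.958)

(S, I, R) = (0.003, 0.039, 0.958)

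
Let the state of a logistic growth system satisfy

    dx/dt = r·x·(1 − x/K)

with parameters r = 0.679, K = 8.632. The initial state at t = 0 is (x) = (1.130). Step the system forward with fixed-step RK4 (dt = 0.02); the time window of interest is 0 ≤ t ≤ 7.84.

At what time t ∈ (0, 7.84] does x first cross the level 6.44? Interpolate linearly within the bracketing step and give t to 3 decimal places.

t = 4.375

t=0.000: state=(1.130)
step 1 (dt=0.02): k1=(0.667), k2=(0.670), k3=(0.670), k4=(0.674); state += dt/6·(k1+2k2+2k3+k4)
t=0.020: state=(1.143)
t=0.040: state=(1.157)
t=0.060: state=(1.171)
continuing one RK4 step at a time; state shown every 25 steps (Δt=0.5):
t=0.500: state=(1.507)
t=1.000: state=(1.977)
t=1.500: state=(2.541)
t=2.000: state=(3.188)
t=2.500: state=(3.896)
t=3.000: state=(4.626)
t=3.500: state=(5.340)
t=4.000: state=(5.998)
t=4.360: state=(6.423)
next step: t=4.380: state=(6.445) — x has crossed 6.44
linear interpolation between t=4.360 (6.42323) and t=4.380 (6.44548) → t≈4.375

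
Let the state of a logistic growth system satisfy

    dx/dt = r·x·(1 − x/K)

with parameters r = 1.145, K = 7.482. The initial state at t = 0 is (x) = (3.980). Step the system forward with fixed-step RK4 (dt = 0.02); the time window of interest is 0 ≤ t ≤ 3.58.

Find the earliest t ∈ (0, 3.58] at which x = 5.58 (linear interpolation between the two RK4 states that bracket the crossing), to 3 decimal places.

t=0.000: state=(3.980)
step 1 (dt=0.02): k1=(2.133), k2=(2.131), k3=(2.131), k4=(2.130); state += dt/6·(k1+2k2+2k3+k4)
t=0.020: state=(4.023)
t=0.040: state=(4.065)
t=0.060: state=(4.108)
continuing one RK4 step at a time; state shown every 10 steps (Δt=0.2):
t=0.200: state=(4.402)
t=0.400: state=(4.807)
t=0.600: state=(5.186)
t=0.800: state=(5.534)
t=0.820: state=(5.567)
next step: t=0.840: state=(5.599) — x has crossed 5.58
linear interpolation between t=0.820 (5.56659) and t=0.840 (5.59904) → t≈0.828

t = 0.828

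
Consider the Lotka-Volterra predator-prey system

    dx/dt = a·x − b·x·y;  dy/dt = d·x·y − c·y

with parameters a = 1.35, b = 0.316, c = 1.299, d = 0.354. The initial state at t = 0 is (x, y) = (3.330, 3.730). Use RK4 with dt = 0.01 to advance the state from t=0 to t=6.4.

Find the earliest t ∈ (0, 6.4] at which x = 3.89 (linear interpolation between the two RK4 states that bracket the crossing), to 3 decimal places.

t = 0.784

t=0.000: state=(3.330, 3.730)
step 1 (dt=0.01): k1=(0.570, -0.448), k2=(0.573, -0.444), k3=(0.573, -0.444), k4=(0.576, -0.440); state += dt/6·(k1+2k2+2k3+k4)
t=0.010: state=(3.336, 3.726)
t=0.020: state=(3.342, 3.721)
t=0.030: state=(3.347, 3.717)
continuing one RK4 step at a time; state shown every 25 steps (Δt=0.25):
t=0.250: state=(3.489, 3.644)
t=0.500: state=(3.672, 3.615)
t=0.750: state=(3.864, 3.647)
t=0.780: state=(3.887, 3.655)
next step: t=0.790: state=(3.895, 3.658) — x has crossed 3.89
linear interpolation between t=0.780 (3.88699) and t=0.790 (3.89456) → t≈0.784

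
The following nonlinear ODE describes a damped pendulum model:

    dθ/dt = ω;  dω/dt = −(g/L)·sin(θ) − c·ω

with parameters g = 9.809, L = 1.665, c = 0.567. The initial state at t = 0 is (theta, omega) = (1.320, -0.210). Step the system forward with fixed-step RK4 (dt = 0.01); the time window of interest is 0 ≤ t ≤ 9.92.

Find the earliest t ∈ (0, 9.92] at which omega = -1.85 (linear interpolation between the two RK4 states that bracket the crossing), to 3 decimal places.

t = 0.341

t=0.000: state=(1.320, -0.210)
step 1 (dt=0.01): k1=(-0.210, -5.588), k2=(-0.238, -5.571), k3=(-0.238, -5.570), k4=(-0.266, -5.553); state += dt/6·(k1+2k2+2k3+k4)
t=0.010: state=(1.318, -0.266)
t=0.020: state=(1.315, -0.321)
t=0.030: state=(1.311, -0.376)
t=0.340: state=(0.953, -1.846)
next step: t=0.350: state=(0.935, -1.883) — omega has crossed -1.85
linear interpolation between t=0.340 (-1.84567) and t=0.350 (-1.88282) → t≈0.341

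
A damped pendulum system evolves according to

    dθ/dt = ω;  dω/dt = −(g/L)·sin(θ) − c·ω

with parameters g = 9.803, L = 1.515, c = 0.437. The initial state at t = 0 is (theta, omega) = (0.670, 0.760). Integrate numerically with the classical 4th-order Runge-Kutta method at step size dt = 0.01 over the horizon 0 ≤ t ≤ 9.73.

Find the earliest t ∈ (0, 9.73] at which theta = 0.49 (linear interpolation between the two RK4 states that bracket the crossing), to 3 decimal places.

t = 0.527

t=0.000: state=(0.670, 0.760)
step 1 (dt=0.01): k1=(0.760, -4.350), k2=(0.738, -4.360), k3=(0.738, -4.359), k4=(0.716, -4.369); state += dt/6·(k1+2k2+2k3+k4)
t=0.010: state=(0.677, 0.716)
t=0.020: state=(0.684, 0.673)
t=0.030: state=(0.691, 0.629)
continuing one RK4 step at a time; state shown every 50 steps (Δt=0.5):
t=0.500: state=(0.523, -1.208)
t=0.520: state=(0.499, -1.260)
next step: t=0.530: state=(0.486, -1.285) — theta has crossed 0.49
linear interpolation between t=0.520 (0.49861) and t=0.530 (0.48588) → t≈0.527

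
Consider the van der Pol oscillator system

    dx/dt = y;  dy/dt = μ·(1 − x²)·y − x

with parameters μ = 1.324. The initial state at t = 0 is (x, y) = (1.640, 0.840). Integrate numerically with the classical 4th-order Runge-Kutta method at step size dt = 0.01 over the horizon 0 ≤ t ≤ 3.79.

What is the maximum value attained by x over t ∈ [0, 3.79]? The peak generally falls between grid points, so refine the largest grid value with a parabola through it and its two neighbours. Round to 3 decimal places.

t=0.000: state=(1.640, 0.840)
step 1 (dt=0.01): k1=(0.840, -3.519), k2=(0.822, -3.499), k3=(0.823, -3.499), k4=(0.805, -3.478); state += dt/6·(k1+2k2+2k3+k4)
t=0.010: state=(1.648, 0.805)
t=0.020: state=(1.656, 0.770)
t=0.030: state=(1.664, 0.736)
continuing one RK4 step at a time; state shown every 20 steps (Δt=0.2):
t=0.200: state=(1.744, 0.242)
t=0.400: state=(1.752, -0.130)
t=0.600: state=(1.703, -0.346)
t=0.800: state=(1.619, -0.484)
t=1.000: state=(1.511, -0.590)
t=1.200: state=(1.383, -0.694)
t=1.400: state=(1.232, -0.814)
t=1.600: state=(1.055, -0.970)
t=1.800: state=(0.840, -1.189)
t=2.000: state=(0.573, -1.506)
t=2.200: state=(0.228, -1.967)
t=2.400: state=(-0.223, -2.556)
t=2.600: state=(-0.785, -2.992)
t=2.800: state=(-1.366, -2.634)
t=3.000: state=(-1.784, -1.489)
t=3.200: state=(-1.972, -0.478)
t=3.400: state=(-2.007, 0.059)
t=3.600: state=(-1.968, 0.304)
t=3.790: state=(-1.898, 0.419)
largest grid value and its neighbours: x(0.310)=1.75775, x(0.320)=1.75779, x(0.330)=1.75765
parabola through these three points peaks at t≈0.317 with x≈1.75780

max x = 1.758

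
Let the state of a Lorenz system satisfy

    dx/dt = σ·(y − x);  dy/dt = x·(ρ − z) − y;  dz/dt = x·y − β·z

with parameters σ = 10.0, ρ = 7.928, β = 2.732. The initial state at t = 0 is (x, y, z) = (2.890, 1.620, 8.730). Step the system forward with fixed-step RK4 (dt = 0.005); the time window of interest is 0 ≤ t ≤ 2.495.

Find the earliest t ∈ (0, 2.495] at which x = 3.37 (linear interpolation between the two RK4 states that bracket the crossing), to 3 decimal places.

t=0.000: state=(2.890, 1.620, 8.730)
step 1 (dt=0.005): k1=(-12.700, -3.938, -19.169), k2=(-12.481, -3.766, -19.117), k3=(-12.482, -3.767, -19.115), k4=(-12.264, -3.599, -19.062); state += dt/6·(k1+2k2+2k3+k4)
t=0.005: state=(2.828, 1.601, 8.634)
t=0.010: state=(2.767, 1.584, 8.539)
t=0.015: state=(2.709, 1.568, 8.445)
continuing one RK4 step at a time; state shown every 20 steps (Δt=0.1):
t=0.100: state=(2.014, 1.482, 6.958)
t=0.200: state=(1.725, 1.638, 5.541)
t=0.300: state=(1.783, 1.969, 4.489)
t=0.400: state=(2.078, 2.480, 3.790)
t=0.500: state=(2.586, 3.202, 3.464)
t=0.600: state=(3.310, 4.138, 3.589)
t=0.605: state=(3.352, 4.189, 3.609)
next step: t=0.610: state=(3.394, 4.241, 3.631) — x has crossed 3.37
linear interpolation between t=0.605 (3.35179) and t=0.610 (3.39391) → t≈0.607

t = 0.607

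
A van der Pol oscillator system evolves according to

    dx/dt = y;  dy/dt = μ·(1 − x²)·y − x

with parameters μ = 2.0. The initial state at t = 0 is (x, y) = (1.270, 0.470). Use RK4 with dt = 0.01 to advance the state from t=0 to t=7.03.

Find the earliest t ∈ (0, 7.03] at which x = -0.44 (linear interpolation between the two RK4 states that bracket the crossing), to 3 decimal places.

t=0.000: state=(1.270, 0.470)
step 1 (dt=0.01): k1=(0.470, -1.846), k2=(0.461, -1.843), k3=(0.461, -1.843), k4=(0.452, -1.839); state += dt/6·(k1+2k2+2k3+k4)
t=0.010: state=(1.275, 0.452)
t=0.020: state=(1.279, 0.433)
t=0.030: state=(1.283, 0.415)
continuing one RK4 step at a time; state shown every 25 steps (Δt=0.25):
t=0.250: state=(1.333, 0.055)
t=0.500: state=(1.308, -0.239)
t=0.750: state=(1.220, -0.452)
t=1.000: state=(1.083, -0.651)
t=1.250: state=(0.890, -0.908)
t=1.500: state=(0.616, -1.333)
t=1.750: state=(0.193, -2.132)
t=1.980: state=(-0.427, -3.294)
next step: t=1.990: state=(-0.460, -3.343) — x has crossed -0.44
linear interpolation between t=1.980 (-0.42691) and t=1.990 (-0.46009) → t≈1.984

t = 1.984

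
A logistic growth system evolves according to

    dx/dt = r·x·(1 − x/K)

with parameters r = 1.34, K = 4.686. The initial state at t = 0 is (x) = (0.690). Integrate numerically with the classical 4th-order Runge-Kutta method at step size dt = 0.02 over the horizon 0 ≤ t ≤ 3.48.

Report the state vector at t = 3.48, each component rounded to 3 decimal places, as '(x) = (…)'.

t=0.000: state=(0.690)
step 1 (dt=0.02): k1=(0.788), k2=(0.796), k3=(0.796), k4=(0.803); state += dt/6·(k1+2k2+2k3+k4)
t=0.020: state=(0.706)
t=0.040: state=(0.722)
t=0.060: state=(0.739)
continuing one RK4 step at a time; state shown every 10 steps (Δt=0.2):
t=0.200: state=(0.863)
t=0.400: state=(1.068)
t=0.600: state=(1.305)
t=0.800: state=(1.571)
t=1.000: state=(1.862)
t=1.200: state=(2.170)
t=1.400: state=(2.483)
t=1.600: state=(2.792)
t=1.800: state=(3.085)
t=2.000: state=(3.354)
t=2.200: state=(3.594)
t=2.400: state=(3.803)
t=2.600: state=(3.979)
t=2.800: state=(4.125)
t=3.000: state=(4.245)
t=3.200: state=(4.341)
t=3.400: state=(4.417)
t=3.480: state=(4.443)

(x) = (4.443)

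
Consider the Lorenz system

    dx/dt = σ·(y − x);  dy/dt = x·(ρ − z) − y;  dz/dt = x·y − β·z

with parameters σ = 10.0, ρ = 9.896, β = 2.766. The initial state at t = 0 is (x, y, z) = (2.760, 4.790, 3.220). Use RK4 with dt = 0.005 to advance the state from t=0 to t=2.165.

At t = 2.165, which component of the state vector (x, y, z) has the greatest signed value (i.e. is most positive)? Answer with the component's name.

largest component: z

t=0.000: state=(2.760, 4.790, 3.220)
step 1 (dt=0.005): k1=(20.300, 13.636, 4.314), k2=(20.133, 13.910, 4.623), k3=(20.144, 13.905, 4.621), k4=(19.988, 14.173, 4.931); state += dt/6·(k1+2k2+2k3+k4)
t=0.005: state=(2.861, 4.860, 3.243)
t=0.010: state=(2.960, 4.932, 3.269)
t=0.015: state=(3.058, 5.006, 3.299)
continuing one RK4 step at a time; state shown every 20 steps (Δt=0.1):
t=0.100: state=(4.655, 6.532, 4.323)
t=0.200: state=(6.499, 8.194, 6.979)
t=0.300: state=(7.673, 8.126, 10.566)
t=0.400: state=(7.218, 5.929, 12.715)
t=0.500: state=(5.520, 3.671, 12.269)
t=0.600: state=(3.904, 2.619, 10.538)
t=0.700: state=(2.999, 2.453, 8.723)
t=0.800: state=(2.743, 2.743, 7.250)
t=0.900: state=(2.948, 3.341, 6.245)
t=1.000: state=(3.506, 4.223, 5.800)
t=1.100: state=(4.357, 5.323, 6.049)
t=1.200: state=(5.368, 6.371, 7.110)
t=1.300: state=(6.220, 6.837, 8.811)
t=1.400: state=(6.470, 6.320, 10.406)
t=1.500: state=(5.962, 5.167, 11.032)
t=1.600: state=(5.065, 4.158, 10.585)
t=1.700: state=(4.283, 3.666, 9.590)
t=1.800: state=(3.863, 3.639, 8.547)
t=1.900: state=(3.818, 3.940, 7.738)
t=2.000: state=(4.080, 4.467, 7.313)
t=2.100: state=(4.559, 5.109, 7.358)
t=2.165: state=(4.929, 5.506, 7.650)
compare at T: x=4.929, y=5.506, z=7.650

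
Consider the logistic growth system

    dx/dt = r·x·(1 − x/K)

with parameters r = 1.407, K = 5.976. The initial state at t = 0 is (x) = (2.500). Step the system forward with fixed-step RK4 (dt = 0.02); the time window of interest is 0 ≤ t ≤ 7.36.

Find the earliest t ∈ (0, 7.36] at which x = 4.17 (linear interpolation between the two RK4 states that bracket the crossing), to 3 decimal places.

t=0.000: state=(2.500)
step 1 (dt=0.02): k1=(2.046), k2=(2.051), k3=(2.051), k4=(2.055); state += dt/6·(k1+2k2+2k3+k4)
t=0.020: state=(2.541)
t=0.040: state=(2.582)
t=0.060: state=(2.624)
continuing one RK4 step at a time; state shown every 25 steps (Δt=0.5):
t=0.500: state=(3.540)
t=0.820: state=(4.154)
next step: t=0.840: state=(4.189) — x has crossed 4.17
linear interpolation between t=0.820 (4.15401) and t=0.840 (4.18946) → t≈0.829

t = 0.829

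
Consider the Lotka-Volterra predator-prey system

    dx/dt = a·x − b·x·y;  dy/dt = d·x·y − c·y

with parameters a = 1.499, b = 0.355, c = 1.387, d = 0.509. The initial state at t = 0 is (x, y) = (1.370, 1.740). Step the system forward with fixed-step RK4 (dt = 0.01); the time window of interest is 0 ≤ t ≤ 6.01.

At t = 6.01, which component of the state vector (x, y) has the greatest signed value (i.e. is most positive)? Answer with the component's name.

t=0.000: state=(1.370, 1.740)
step 1 (dt=0.01): k1=(1.207, -1.200), k2=(1.216, -1.191), k3=(1.216, -1.191), k4=(1.224, -1.181); state += dt/6·(k1+2k2+2k3+k4)
t=0.010: state=(1.382, 1.728)
t=0.020: state=(1.394, 1.716)
t=0.030: state=(1.407, 1.705)
continuing one RK4 step at a time; state shown every 20 steps (Δt=0.2):
t=0.200: state=(1.647, 1.536)
t=0.400: state=(2.003, 1.401)
t=0.600: state=(2.454, 1.331)
t=0.800: state=(3.015, 1.331)
t=1.000: state=(3.693, 1.417)
t=1.200: state=(4.478, 1.627)
t=1.400: state=(5.315, 2.029)
t=1.600: state=(6.069, 2.749)
t=1.800: state=(6.476, 3.962)
t=2.000: state=(6.208, 5.765)
t=2.200: state=(5.167, 7.838)
t=2.400: state=(3.765, 9.361)
t=2.600: state=(2.560, 9.756)
t=2.800: state=(1.756, 9.179)
t=3.000: state=(1.281, 8.100)
t=3.200: state=(1.016, 6.890)
t=3.400: state=(0.876, 5.744)
t=3.600: state=(0.816, 4.741)
t=3.800: state=(0.811, 3.901)
t=4.000: state=(0.851, 3.216)
t=4.200: state=(0.932, 2.667)
t=4.400: state=(1.058, 2.236)
t=4.600: state=(1.233, 1.903)
t=4.800: state=(1.468, 1.653)
t=5.000: state=(1.773, 1.477)
t=5.200: state=(2.164, 1.366)
t=5.400: state=(2.656, 1.322)
t=5.600: state=(3.261, 1.352)
t=5.800: state=(3.983, 1.480)
t=6.000: state=(4.798, 1.753)
t=6.010: state=(4.840, 1.772)
compare at T: x=4.840, y=1.772

largest component: x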